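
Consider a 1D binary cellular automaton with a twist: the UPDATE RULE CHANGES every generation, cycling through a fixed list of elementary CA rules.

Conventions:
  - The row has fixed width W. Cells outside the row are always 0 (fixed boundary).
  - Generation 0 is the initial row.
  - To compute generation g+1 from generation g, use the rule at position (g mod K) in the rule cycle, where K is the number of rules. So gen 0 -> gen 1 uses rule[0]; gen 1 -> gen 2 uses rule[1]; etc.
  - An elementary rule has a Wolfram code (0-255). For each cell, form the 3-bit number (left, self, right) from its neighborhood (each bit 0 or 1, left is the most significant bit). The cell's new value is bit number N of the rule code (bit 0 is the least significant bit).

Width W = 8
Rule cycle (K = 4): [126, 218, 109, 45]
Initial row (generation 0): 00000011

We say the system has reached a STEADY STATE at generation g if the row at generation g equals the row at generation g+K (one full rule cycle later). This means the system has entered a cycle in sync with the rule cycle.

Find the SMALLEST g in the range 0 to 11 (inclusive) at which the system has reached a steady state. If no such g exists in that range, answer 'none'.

Gen 0: 00000011
Gen 1 (rule 126): 00000111
Gen 2 (rule 218): 00001111
Gen 3 (rule 109): 11101001
Gen 4 (rule 45): 10011001
Gen 5 (rule 126): 11111111
Gen 6 (rule 218): 11111111
Gen 7 (rule 109): 10000001
Gen 8 (rule 45): 10111101
Gen 9 (rule 126): 11100111
Gen 10 (rule 218): 11111111
Gen 11 (rule 109): 10000001
Gen 12 (rule 45): 10111101
Gen 13 (rule 126): 11100111
Gen 14 (rule 218): 11111111
Gen 15 (rule 109): 10000001

Answer: 6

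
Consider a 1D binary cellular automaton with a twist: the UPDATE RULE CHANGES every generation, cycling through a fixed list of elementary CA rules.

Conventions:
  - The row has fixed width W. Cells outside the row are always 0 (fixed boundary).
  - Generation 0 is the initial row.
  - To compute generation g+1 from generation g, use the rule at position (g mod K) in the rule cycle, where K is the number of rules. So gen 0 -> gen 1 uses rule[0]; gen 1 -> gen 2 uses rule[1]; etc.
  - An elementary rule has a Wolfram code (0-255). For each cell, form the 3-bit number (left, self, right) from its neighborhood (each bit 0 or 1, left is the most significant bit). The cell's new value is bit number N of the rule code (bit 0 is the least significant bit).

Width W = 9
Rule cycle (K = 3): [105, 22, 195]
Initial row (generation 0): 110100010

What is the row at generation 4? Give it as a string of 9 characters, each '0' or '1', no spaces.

Answer: 101110110

Derivation:
Gen 0: 110100010
Gen 1 (rule 105): 111001000
Gen 2 (rule 22): 000111100
Gen 3 (rule 195): 111011101
Gen 4 (rule 105): 101110110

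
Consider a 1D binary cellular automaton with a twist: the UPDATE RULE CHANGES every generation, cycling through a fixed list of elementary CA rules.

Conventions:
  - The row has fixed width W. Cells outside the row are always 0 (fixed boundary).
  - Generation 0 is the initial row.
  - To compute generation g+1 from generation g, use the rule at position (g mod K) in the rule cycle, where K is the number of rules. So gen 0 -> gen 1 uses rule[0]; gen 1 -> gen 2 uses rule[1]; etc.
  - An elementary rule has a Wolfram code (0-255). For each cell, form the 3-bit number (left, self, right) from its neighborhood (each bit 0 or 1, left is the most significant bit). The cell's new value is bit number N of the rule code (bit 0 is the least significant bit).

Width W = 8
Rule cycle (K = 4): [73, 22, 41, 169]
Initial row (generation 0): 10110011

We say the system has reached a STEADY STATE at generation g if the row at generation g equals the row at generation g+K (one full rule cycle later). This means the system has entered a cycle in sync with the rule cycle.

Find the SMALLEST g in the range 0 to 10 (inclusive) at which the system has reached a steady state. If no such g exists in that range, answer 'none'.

Answer: none

Derivation:
Gen 0: 10110011
Gen 1 (rule 73): 00110011
Gen 2 (rule 22): 01001100
Gen 3 (rule 41): 00001001
Gen 4 (rule 169): 11100000
Gen 5 (rule 73): 10101111
Gen 6 (rule 22): 10100000
Gen 7 (rule 41): 01001111
Gen 8 (rule 169): 00001110
Gen 9 (rule 73): 11101010
Gen 10 (rule 22): 00001011
Gen 11 (rule 41): 11100110
Gen 12 (rule 169): 11000100
Gen 13 (rule 73): 11010001
Gen 14 (rule 22): 00011011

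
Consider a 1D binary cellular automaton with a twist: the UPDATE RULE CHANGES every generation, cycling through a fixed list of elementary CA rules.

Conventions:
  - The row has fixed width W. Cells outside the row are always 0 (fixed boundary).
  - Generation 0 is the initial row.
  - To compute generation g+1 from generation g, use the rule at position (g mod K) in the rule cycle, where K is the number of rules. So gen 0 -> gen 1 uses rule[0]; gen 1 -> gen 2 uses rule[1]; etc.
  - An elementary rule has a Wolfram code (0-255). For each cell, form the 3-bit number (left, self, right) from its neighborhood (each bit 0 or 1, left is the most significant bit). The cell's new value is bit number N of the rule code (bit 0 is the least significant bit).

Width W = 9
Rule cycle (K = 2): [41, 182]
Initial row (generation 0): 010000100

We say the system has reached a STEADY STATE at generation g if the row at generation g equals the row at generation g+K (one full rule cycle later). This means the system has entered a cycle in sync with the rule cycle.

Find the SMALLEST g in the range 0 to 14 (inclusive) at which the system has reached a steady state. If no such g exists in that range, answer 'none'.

Answer: none

Derivation:
Gen 0: 010000100
Gen 1 (rule 41): 000110001
Gen 2 (rule 182): 001001011
Gen 3 (rule 41): 100000110
Gen 4 (rule 182): 110001001
Gen 5 (rule 41): 100100000
Gen 6 (rule 182): 111110000
Gen 7 (rule 41): 100000111
Gen 8 (rule 182): 110001010
Gen 9 (rule 41): 100100100
Gen 10 (rule 182): 111111110
Gen 11 (rule 41): 100000000
Gen 12 (rule 182): 110000000
Gen 13 (rule 41): 100111111
Gen 14 (rule 182): 111011110
Gen 15 (rule 41): 100110000
Gen 16 (rule 182): 111001000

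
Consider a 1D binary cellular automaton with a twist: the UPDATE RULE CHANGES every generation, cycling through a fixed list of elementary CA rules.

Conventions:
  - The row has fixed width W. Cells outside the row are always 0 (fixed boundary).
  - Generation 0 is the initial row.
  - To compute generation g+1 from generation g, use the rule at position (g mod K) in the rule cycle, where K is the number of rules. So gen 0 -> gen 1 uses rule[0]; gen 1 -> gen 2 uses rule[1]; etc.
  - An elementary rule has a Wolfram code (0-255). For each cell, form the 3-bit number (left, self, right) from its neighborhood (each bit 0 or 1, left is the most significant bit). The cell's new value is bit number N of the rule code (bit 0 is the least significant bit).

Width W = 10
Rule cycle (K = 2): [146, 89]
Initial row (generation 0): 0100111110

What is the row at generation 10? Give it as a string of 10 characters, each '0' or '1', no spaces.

Gen 0: 0100111110
Gen 1 (rule 146): 1011011101
Gen 2 (rule 89): 0011010100
Gen 3 (rule 146): 0100000010
Gen 4 (rule 89): 0011111001
Gen 5 (rule 146): 0101110110
Gen 6 (rule 89): 0001010111
Gen 7 (rule 146): 0010000010
Gen 8 (rule 89): 1001111001
Gen 9 (rule 146): 0110110110
Gen 10 (rule 89): 0110110111

Answer: 0110110111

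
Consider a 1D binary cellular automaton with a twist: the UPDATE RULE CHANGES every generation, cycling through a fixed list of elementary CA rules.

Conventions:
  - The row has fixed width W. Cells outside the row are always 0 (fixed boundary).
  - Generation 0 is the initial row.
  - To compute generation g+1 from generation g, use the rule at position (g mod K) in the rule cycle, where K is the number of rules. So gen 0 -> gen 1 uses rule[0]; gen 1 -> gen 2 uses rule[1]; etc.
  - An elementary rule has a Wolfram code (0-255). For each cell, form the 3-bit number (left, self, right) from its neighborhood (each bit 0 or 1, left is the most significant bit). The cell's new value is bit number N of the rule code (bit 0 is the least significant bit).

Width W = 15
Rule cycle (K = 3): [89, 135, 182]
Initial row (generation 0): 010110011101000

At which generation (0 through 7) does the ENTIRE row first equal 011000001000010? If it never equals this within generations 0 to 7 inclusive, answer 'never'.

Gen 0: 010110011101000
Gen 1 (rule 89): 000111010100111
Gen 2 (rule 135): 111010010101010
Gen 3 (rule 182): 010111111111111
Gen 4 (rule 89): 000100000000001
Gen 5 (rule 135): 111101111111111
Gen 6 (rule 182): 011010111111110
Gen 7 (rule 89): 011000100000011

Answer: never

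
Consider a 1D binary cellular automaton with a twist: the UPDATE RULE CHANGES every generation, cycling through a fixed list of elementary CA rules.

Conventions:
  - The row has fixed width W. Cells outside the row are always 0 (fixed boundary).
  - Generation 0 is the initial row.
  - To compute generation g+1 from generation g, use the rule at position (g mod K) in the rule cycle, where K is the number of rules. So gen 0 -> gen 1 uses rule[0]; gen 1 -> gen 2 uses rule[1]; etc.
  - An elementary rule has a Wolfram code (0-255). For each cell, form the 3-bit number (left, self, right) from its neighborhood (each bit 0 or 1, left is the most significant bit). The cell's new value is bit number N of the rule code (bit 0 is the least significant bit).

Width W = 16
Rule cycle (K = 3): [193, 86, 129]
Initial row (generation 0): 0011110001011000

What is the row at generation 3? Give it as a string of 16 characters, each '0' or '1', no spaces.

Answer: 0100000000000000

Derivation:
Gen 0: 0011110001011000
Gen 1 (rule 193): 1001110100001011
Gen 2 (rule 86): 1110010110011001
Gen 3 (rule 129): 0100000000000000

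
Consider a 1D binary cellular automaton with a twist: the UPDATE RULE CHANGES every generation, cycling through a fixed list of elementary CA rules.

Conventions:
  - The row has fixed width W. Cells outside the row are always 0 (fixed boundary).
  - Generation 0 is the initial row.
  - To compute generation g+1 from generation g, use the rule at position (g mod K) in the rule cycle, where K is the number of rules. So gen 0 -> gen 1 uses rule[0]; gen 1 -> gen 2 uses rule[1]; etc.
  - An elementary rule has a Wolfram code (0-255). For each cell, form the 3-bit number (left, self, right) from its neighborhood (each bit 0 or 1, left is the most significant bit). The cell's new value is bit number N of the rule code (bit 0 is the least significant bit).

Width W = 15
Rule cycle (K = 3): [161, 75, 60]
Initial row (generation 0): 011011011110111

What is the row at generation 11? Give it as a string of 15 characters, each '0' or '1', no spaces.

Answer: 100001000000100

Derivation:
Gen 0: 011011011110111
Gen 1 (rule 161): 000100101101010
Gen 2 (rule 75): 111001001100000
Gen 3 (rule 60): 100101101010000
Gen 4 (rule 161): 000010010100111
Gen 5 (rule 75): 111100100001101
Gen 6 (rule 60): 100010110001011
Gen 7 (rule 161): 001001000100100
Gen 8 (rule 75): 110010011001001
Gen 9 (rule 60): 101011010101101
Gen 10 (rule 161): 010100101010010
Gen 11 (rule 75): 100001000000100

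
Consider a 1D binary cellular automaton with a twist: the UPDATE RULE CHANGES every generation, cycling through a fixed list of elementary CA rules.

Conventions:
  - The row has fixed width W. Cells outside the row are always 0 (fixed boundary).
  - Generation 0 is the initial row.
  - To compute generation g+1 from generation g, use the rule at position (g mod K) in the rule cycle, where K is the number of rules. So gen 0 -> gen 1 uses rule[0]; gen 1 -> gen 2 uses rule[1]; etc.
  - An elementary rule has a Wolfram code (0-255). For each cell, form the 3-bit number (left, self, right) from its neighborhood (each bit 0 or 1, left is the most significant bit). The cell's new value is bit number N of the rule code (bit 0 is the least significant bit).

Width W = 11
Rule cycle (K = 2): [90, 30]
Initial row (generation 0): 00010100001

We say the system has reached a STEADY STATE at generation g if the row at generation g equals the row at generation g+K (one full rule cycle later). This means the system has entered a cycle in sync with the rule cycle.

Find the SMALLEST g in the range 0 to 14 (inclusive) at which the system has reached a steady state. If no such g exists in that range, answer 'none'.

Answer: none

Derivation:
Gen 0: 00010100001
Gen 1 (rule 90): 00100010010
Gen 2 (rule 30): 01110111111
Gen 3 (rule 90): 11010100001
Gen 4 (rule 30): 10010110011
Gen 5 (rule 90): 01100111111
Gen 6 (rule 30): 11011100000
Gen 7 (rule 90): 11010110000
Gen 8 (rule 30): 10010101000
Gen 9 (rule 90): 01100000100
Gen 10 (rule 30): 11010001110
Gen 11 (rule 90): 11001011011
Gen 12 (rule 30): 10111010010
Gen 13 (rule 90): 00101001101
Gen 14 (rule 30): 01101111001
Gen 15 (rule 90): 11101001110
Gen 16 (rule 30): 10001111001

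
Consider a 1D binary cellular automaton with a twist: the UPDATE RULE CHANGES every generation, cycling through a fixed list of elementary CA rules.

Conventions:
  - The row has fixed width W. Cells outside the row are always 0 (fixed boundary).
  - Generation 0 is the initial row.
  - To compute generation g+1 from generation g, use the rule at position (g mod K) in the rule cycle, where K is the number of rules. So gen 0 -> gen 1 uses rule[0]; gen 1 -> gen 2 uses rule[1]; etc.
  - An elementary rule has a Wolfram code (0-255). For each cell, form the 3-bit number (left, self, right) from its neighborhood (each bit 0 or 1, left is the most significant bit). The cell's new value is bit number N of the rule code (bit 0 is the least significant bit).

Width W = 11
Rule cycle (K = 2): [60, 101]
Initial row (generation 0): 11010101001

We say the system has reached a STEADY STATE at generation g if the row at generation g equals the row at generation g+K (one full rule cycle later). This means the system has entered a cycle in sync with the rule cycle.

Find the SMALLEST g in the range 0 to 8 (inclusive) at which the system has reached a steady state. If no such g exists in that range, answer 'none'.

Gen 0: 11010101001
Gen 1 (rule 60): 10111111101
Gen 2 (rule 101): 11000000111
Gen 3 (rule 60): 10100000100
Gen 4 (rule 101): 11101110101
Gen 5 (rule 60): 10011001111
Gen 6 (rule 101): 10001000001
Gen 7 (rule 60): 11001100001
Gen 8 (rule 101): 01000101101
Gen 9 (rule 60): 01100111011
Gen 10 (rule 101): 00100001101

Answer: none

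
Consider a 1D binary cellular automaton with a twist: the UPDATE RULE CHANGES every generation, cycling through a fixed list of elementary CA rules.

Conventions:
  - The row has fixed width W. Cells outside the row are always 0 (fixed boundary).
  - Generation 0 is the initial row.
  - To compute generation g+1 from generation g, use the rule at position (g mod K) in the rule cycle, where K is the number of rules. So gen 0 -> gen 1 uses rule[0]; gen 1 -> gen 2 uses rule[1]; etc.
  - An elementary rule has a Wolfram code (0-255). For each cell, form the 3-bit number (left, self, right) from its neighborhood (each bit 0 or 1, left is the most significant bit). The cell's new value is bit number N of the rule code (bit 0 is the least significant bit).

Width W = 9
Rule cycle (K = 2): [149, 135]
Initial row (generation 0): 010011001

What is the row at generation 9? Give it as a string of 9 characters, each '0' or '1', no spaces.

Gen 0: 010011001
Gen 1 (rule 149): 011000101
Gen 2 (rule 135): 100011101
Gen 3 (rule 149): 111001001
Gen 4 (rule 135): 010011011
Gen 5 (rule 149): 011000000
Gen 6 (rule 135): 100011111
Gen 7 (rule 149): 111001110
Gen 8 (rule 135): 010010100
Gen 9 (rule 149): 011010111

Answer: 011010111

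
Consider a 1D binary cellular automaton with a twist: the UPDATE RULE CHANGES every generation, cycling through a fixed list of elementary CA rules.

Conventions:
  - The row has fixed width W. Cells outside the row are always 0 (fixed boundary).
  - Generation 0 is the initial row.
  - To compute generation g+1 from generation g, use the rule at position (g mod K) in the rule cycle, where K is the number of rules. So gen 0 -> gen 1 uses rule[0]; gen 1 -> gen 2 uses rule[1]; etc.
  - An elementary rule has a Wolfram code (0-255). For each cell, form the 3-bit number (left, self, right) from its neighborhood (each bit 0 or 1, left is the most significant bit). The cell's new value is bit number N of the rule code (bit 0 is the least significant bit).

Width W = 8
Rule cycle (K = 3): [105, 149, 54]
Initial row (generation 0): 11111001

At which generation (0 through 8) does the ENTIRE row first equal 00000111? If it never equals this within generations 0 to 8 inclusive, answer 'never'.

Gen 0: 11111001
Gen 1 (rule 105): 10001000
Gen 2 (rule 149): 11101111
Gen 3 (rule 54): 00010000
Gen 4 (rule 105): 11000111
Gen 5 (rule 149): 00110010
Gen 6 (rule 54): 01001111
Gen 7 (rule 105): 00001001
Gen 8 (rule 149): 11101101

Answer: never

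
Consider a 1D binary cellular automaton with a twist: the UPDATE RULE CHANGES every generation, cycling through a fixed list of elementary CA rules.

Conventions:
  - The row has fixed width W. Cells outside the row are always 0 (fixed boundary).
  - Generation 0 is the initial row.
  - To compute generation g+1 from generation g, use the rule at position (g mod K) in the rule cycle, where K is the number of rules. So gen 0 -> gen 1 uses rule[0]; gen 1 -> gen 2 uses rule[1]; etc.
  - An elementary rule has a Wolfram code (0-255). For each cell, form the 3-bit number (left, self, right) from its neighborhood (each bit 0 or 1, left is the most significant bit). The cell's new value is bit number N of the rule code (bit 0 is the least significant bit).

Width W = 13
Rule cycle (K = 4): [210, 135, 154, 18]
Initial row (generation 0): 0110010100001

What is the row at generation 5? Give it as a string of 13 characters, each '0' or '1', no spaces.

Answer: 0100000101100

Derivation:
Gen 0: 0110010100001
Gen 1 (rule 210): 1011100010010
Gen 2 (rule 135): 1001001110110
Gen 3 (rule 154): 0110111100101
Gen 4 (rule 18): 1000000011000
Gen 5 (rule 210): 0100000101100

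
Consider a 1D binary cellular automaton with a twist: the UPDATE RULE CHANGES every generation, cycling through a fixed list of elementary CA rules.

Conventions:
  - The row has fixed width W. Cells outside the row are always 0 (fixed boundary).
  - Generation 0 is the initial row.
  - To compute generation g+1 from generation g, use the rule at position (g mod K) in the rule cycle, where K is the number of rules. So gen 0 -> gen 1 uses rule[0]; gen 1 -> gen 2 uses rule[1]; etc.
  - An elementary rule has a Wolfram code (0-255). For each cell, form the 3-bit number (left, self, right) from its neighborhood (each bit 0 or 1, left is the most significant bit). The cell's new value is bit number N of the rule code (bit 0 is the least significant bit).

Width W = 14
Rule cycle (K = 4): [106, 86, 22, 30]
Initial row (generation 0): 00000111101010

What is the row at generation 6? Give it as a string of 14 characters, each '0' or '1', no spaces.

Gen 0: 00000111101010
Gen 1 (rule 106): 00001100110100
Gen 2 (rule 86): 00010111010110
Gen 3 (rule 22): 00110000010001
Gen 4 (rule 30): 01101000111011
Gen 5 (rule 106): 11110001101111
Gen 6 (rule 86): 00011010100001

Answer: 00011010100001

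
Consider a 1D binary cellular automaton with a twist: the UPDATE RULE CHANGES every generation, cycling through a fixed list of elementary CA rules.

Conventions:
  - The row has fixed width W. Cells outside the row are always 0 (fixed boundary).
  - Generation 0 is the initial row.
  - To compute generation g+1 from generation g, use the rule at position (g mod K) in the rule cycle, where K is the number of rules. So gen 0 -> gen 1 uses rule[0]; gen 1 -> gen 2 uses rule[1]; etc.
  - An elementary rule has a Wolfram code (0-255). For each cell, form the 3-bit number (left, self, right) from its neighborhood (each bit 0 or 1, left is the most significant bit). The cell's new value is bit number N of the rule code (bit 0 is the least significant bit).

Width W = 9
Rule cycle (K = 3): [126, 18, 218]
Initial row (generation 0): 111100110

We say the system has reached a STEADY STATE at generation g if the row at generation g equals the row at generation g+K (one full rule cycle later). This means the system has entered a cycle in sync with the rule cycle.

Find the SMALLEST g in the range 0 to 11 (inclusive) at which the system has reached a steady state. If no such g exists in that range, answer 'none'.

Gen 0: 111100110
Gen 1 (rule 126): 100111111
Gen 2 (rule 18): 011000000
Gen 3 (rule 218): 111100000
Gen 4 (rule 126): 100110000
Gen 5 (rule 18): 011001000
Gen 6 (rule 218): 111110100
Gen 7 (rule 126): 100011110
Gen 8 (rule 18): 010100001
Gen 9 (rule 218): 100010010
Gen 10 (rule 126): 110111111
Gen 11 (rule 18): 000000000
Gen 12 (rule 218): 000000000
Gen 13 (rule 126): 000000000
Gen 14 (rule 18): 000000000

Answer: 11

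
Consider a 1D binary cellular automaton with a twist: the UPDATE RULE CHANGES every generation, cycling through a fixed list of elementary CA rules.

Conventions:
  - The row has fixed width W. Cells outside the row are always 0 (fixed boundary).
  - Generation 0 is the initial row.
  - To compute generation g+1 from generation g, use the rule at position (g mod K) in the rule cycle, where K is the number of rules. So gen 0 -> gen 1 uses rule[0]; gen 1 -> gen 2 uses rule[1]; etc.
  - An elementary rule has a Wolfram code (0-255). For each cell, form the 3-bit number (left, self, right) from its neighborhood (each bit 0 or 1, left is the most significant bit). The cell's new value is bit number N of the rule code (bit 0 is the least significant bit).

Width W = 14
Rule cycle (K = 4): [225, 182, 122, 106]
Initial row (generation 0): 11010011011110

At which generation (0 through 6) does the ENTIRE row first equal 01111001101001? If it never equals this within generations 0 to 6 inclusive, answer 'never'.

Answer: never

Derivation:
Gen 0: 11010011011110
Gen 1 (rule 225): 01100001101110
Gen 2 (rule 182): 10010010010101
Gen 3 (rule 122): 01101101101010
Gen 4 (rule 106): 11111111110100
Gen 5 (rule 225): 01111111111001
Gen 6 (rule 182): 10111111110111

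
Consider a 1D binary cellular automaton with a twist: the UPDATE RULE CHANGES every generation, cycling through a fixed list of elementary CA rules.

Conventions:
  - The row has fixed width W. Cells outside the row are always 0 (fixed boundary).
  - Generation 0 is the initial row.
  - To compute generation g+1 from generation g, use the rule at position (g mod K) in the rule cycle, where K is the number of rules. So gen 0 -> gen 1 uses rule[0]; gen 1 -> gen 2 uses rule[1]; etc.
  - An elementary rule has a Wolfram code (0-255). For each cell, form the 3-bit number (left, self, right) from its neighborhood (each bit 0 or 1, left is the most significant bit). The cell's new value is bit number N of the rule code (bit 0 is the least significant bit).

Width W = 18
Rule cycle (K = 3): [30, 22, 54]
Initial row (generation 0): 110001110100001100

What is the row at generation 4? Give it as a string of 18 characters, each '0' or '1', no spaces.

Gen 0: 110001110100001100
Gen 1 (rule 30): 101011000110011010
Gen 2 (rule 22): 101000101001100011
Gen 3 (rule 54): 111101111110010100
Gen 4 (rule 30): 100001000001110110

Answer: 100001000001110110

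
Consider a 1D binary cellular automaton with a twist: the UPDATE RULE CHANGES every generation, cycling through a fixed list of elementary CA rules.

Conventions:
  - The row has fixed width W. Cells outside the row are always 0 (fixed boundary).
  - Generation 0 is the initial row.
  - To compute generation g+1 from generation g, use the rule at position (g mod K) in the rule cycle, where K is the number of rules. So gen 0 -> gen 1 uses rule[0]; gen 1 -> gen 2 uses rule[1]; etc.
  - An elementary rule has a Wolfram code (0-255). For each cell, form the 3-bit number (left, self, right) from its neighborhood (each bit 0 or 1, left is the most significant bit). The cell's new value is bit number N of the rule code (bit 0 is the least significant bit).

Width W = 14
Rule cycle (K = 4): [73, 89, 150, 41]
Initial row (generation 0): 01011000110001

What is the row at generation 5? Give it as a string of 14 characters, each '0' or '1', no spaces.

Gen 0: 01011000110001
Gen 1 (rule 73): 00011010110100
Gen 2 (rule 89): 11011000110011
Gen 3 (rule 150): 00000101001100
Gen 4 (rule 41): 11110010001001
Gen 5 (rule 73): 10010000100000

Answer: 10010000100000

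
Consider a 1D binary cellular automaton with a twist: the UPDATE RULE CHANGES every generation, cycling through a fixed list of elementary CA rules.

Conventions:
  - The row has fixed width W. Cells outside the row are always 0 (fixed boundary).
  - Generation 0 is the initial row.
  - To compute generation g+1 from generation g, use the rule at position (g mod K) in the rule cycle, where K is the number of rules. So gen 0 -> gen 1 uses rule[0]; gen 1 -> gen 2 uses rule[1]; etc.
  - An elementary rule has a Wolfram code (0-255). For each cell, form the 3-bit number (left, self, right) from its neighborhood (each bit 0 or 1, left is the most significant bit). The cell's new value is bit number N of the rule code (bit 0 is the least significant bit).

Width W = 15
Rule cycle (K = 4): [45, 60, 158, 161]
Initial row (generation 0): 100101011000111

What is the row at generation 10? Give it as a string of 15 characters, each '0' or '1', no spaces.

Answer: 101110011111000

Derivation:
Gen 0: 100101011000111
Gen 1 (rule 45): 100111110010100
Gen 2 (rule 60): 110100001011110
Gen 3 (rule 158): 100110011011101
Gen 4 (rule 161): 000000000101010
Gen 5 (rule 45): 111111110111110
Gen 6 (rule 60): 100000001100001
Gen 7 (rule 158): 110000011010011
Gen 8 (rule 161): 000111000100000
Gen 9 (rule 45): 110100010101111
Gen 10 (rule 60): 101110011111000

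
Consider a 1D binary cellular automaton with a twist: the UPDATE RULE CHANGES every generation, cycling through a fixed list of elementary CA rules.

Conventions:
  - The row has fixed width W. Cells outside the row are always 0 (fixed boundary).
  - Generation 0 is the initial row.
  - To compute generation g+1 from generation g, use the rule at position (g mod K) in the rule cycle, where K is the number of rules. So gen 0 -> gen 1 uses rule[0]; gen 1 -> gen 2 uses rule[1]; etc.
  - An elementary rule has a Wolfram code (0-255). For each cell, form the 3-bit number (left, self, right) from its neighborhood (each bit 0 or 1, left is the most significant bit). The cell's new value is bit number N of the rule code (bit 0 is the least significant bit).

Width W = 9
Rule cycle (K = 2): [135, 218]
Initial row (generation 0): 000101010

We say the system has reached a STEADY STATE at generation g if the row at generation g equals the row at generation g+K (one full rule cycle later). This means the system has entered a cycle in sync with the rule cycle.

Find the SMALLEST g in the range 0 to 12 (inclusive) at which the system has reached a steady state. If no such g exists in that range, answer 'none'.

Answer: 4

Derivation:
Gen 0: 000101010
Gen 1 (rule 135): 111101010
Gen 2 (rule 218): 111100001
Gen 3 (rule 135): 011001111
Gen 4 (rule 218): 111111111
Gen 5 (rule 135): 011111110
Gen 6 (rule 218): 111111111
Gen 7 (rule 135): 011111110
Gen 8 (rule 218): 111111111
Gen 9 (rule 135): 011111110
Gen 10 (rule 218): 111111111
Gen 11 (rule 135): 011111110
Gen 12 (rule 218): 111111111
Gen 13 (rule 135): 011111110
Gen 14 (rule 218): 111111111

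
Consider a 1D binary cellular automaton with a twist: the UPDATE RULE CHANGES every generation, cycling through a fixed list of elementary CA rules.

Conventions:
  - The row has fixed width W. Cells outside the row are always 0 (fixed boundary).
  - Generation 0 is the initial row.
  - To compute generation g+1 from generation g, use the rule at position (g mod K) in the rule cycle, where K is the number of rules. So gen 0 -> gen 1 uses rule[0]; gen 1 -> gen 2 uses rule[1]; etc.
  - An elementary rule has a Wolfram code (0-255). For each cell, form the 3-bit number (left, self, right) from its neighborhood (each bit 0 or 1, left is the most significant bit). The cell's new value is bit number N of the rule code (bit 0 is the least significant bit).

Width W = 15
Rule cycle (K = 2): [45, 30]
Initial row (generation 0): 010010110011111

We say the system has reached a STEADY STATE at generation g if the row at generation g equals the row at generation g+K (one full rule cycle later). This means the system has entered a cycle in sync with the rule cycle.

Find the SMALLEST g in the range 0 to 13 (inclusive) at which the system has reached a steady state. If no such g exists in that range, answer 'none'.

Answer: none

Derivation:
Gen 0: 010010110011111
Gen 1 (rule 45): 010011100010000
Gen 2 (rule 30): 111110010111000
Gen 3 (rule 45): 100000011100011
Gen 4 (rule 30): 110000110010110
Gen 5 (rule 45): 100110100011100
Gen 6 (rule 30): 111100110110010
Gen 7 (rule 45): 100000101100010
Gen 8 (rule 30): 110001101010111
Gen 9 (rule 45): 100101011111100
Gen 10 (rule 30): 111101010000010
Gen 11 (rule 45): 100011110111010
Gen 12 (rule 30): 110110000100011
Gen 13 (rule 45): 101100110101010
Gen 14 (rule 30): 101011100101011
Gen 15 (rule 45): 111110000111110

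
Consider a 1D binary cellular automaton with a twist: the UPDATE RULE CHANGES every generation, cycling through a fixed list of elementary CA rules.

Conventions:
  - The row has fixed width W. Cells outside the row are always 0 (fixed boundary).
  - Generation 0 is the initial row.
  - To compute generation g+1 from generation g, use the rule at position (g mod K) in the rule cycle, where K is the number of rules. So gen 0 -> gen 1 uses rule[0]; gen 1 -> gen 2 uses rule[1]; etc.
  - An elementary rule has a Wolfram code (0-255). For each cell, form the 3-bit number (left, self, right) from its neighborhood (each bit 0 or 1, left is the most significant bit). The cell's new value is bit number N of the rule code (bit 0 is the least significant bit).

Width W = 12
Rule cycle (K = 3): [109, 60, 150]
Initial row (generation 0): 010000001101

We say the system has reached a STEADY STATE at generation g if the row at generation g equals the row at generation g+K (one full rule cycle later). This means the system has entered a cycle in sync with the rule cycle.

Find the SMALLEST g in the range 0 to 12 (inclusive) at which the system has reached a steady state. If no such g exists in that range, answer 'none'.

Answer: none

Derivation:
Gen 0: 010000001101
Gen 1 (rule 109): 010111101111
Gen 2 (rule 60): 011100011000
Gen 3 (rule 150): 101010100100
Gen 4 (rule 109): 111111100101
Gen 5 (rule 60): 100000010111
Gen 6 (rule 150): 110000110010
Gen 7 (rule 109): 110110110010
Gen 8 (rule 60): 101101101011
Gen 9 (rule 150): 100000001000
Gen 10 (rule 109): 101111101011
Gen 11 (rule 60): 111000011110
Gen 12 (rule 150): 010100101101
Gen 13 (rule 109): 011100111111
Gen 14 (rule 60): 010010100000
Gen 15 (rule 150): 111110110000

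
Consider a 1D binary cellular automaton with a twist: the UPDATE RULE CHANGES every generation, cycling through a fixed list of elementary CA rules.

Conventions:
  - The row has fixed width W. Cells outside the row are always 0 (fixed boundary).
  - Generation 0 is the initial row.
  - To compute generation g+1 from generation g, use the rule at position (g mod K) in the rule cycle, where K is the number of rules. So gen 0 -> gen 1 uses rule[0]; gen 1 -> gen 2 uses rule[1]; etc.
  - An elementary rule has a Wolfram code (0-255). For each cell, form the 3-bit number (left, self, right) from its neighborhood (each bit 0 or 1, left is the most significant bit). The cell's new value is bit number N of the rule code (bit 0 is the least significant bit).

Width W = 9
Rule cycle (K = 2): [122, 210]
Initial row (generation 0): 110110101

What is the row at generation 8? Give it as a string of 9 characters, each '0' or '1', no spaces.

Answer: 010011001

Derivation:
Gen 0: 110110101
Gen 1 (rule 122): 111111010
Gen 2 (rule 210): 011111001
Gen 3 (rule 122): 110001110
Gen 4 (rule 210): 011010111
Gen 5 (rule 122): 111101101
Gen 6 (rule 210): 011100100
Gen 7 (rule 122): 110111010
Gen 8 (rule 210): 010011001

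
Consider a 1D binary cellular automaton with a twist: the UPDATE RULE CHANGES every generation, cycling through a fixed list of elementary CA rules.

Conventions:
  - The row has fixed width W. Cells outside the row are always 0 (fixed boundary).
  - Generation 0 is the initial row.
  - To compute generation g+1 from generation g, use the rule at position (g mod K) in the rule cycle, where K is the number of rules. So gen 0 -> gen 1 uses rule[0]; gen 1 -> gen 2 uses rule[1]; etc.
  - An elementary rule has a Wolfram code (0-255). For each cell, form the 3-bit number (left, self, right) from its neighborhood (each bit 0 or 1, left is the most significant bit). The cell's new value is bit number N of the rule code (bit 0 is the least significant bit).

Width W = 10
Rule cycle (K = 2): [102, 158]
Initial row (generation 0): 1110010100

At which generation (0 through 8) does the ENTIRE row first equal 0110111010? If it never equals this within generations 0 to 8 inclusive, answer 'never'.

Gen 0: 1110010100
Gen 1 (rule 102): 0010111100
Gen 2 (rule 158): 0110111010
Gen 3 (rule 102): 1011001110
Gen 4 (rule 158): 1010111101
Gen 5 (rule 102): 1111000111
Gen 6 (rule 158): 1110101110
Gen 7 (rule 102): 0011110010
Gen 8 (rule 158): 0111101111

Answer: 2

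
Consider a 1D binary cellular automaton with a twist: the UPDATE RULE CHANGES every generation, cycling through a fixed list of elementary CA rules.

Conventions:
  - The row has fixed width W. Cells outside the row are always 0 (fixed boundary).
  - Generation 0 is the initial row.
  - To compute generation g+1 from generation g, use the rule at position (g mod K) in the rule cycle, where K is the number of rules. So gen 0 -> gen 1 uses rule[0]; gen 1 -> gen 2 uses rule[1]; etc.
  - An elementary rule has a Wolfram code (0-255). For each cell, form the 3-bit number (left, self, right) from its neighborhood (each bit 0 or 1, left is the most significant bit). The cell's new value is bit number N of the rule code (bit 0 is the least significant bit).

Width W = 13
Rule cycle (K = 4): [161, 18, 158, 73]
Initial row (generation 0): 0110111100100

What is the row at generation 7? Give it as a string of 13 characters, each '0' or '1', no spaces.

Answer: 1101111100011

Derivation:
Gen 0: 0110111100100
Gen 1 (rule 161): 0001011000001
Gen 2 (rule 18): 0010000100010
Gen 3 (rule 158): 0111001110111
Gen 4 (rule 73): 0101001010101
Gen 5 (rule 161): 0010000101010
Gen 6 (rule 18): 0101001000001
Gen 7 (rule 158): 1101111100011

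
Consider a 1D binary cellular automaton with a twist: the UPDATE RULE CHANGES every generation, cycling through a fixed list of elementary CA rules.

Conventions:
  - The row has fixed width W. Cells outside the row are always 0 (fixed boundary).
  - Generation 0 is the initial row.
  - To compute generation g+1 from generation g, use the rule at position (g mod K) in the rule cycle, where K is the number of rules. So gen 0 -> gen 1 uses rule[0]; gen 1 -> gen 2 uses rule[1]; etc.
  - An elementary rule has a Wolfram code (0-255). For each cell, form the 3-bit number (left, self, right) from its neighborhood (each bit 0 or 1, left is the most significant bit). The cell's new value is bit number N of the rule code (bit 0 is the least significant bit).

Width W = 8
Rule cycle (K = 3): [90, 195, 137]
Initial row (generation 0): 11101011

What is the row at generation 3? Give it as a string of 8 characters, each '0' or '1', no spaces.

Answer: 11101000

Derivation:
Gen 0: 11101011
Gen 1 (rule 90): 10100011
Gen 2 (rule 195): 00001101
Gen 3 (rule 137): 11101000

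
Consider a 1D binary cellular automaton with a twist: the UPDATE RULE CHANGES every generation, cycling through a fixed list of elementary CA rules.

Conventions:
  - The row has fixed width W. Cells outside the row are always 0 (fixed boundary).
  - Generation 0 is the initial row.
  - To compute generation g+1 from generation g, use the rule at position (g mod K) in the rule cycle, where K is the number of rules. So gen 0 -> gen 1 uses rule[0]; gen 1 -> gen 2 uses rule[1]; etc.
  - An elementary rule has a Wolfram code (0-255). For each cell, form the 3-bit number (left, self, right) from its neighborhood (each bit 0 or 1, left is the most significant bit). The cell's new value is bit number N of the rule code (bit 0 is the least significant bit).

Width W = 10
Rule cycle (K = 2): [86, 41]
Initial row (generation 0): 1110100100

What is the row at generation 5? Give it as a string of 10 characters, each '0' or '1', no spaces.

Answer: 1110111001

Derivation:
Gen 0: 1110100100
Gen 1 (rule 86): 0010111110
Gen 2 (rule 41): 1001100000
Gen 3 (rule 86): 1110110000
Gen 4 (rule 41): 1001100111
Gen 5 (rule 86): 1110111001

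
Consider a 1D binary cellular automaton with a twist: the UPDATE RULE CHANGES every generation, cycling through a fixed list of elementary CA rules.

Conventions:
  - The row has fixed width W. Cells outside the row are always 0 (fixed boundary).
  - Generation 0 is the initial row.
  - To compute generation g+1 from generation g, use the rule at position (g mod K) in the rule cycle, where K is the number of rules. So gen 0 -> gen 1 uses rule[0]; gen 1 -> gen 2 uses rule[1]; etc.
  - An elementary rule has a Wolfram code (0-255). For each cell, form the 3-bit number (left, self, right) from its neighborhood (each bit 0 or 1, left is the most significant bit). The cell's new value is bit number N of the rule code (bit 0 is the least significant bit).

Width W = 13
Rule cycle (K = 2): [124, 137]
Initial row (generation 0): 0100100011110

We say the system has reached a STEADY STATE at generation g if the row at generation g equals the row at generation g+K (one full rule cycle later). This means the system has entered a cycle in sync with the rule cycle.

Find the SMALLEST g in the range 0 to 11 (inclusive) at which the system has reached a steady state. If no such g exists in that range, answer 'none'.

Gen 0: 0100100011110
Gen 1 (rule 124): 0110110010011
Gen 2 (rule 137): 0100100000010
Gen 3 (rule 124): 0110110000011
Gen 4 (rule 137): 0100100111010
Gen 5 (rule 124): 0110110101111
Gen 6 (rule 137): 0100100001110
Gen 7 (rule 124): 0110110001011
Gen 8 (rule 137): 0100100100010
Gen 9 (rule 124): 0110110110011
Gen 10 (rule 137): 0100100100010
Gen 11 (rule 124): 0110110110011
Gen 12 (rule 137): 0100100100010
Gen 13 (rule 124): 0110110110011

Answer: 8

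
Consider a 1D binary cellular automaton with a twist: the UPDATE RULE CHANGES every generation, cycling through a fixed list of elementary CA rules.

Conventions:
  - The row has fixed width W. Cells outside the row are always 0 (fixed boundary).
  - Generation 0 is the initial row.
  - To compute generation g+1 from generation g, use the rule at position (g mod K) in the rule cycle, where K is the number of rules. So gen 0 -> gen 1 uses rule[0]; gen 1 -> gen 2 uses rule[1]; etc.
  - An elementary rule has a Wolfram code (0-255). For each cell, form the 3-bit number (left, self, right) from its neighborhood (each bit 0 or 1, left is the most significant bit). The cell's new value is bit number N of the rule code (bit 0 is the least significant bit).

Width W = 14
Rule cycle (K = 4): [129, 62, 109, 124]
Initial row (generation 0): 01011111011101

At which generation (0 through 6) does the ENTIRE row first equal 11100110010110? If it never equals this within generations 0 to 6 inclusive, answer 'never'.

Answer: never

Derivation:
Gen 0: 01011111011101
Gen 1 (rule 129): 00001110001000
Gen 2 (rule 62): 00011001011100
Gen 3 (rule 109): 11011001110101
Gen 4 (rule 124): 11111101011111
Gen 5 (rule 129): 01111000001110
Gen 6 (rule 62): 11000100011001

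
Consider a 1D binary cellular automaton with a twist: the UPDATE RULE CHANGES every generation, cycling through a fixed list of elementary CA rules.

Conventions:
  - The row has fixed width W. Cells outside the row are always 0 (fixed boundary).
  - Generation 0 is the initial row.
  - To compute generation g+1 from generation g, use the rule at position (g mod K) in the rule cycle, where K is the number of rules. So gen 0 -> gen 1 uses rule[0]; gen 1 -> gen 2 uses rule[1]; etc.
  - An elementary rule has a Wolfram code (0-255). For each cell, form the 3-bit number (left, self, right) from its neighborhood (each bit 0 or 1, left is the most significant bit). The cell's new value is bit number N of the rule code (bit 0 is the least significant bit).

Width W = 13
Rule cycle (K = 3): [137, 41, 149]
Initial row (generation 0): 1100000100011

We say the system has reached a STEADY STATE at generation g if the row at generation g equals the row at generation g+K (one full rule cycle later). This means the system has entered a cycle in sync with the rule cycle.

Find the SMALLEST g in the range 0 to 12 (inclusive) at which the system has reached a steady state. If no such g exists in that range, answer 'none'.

Gen 0: 1100000100011
Gen 1 (rule 137): 1001110001010
Gen 2 (rule 41): 0001000100100
Gen 3 (rule 149): 1101110110111
Gen 4 (rule 137): 1001100100110
Gen 5 (rule 41): 0001000000100
Gen 6 (rule 149): 1101111110111
Gen 7 (rule 137): 1001111100110
Gen 8 (rule 41): 0001000000100
Gen 9 (rule 149): 1101111110111
Gen 10 (rule 137): 1001111100110
Gen 11 (rule 41): 0001000000100
Gen 12 (rule 149): 1101111110111
Gen 13 (rule 137): 1001111100110
Gen 14 (rule 41): 0001000000100
Gen 15 (rule 149): 1101111110111

Answer: 5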